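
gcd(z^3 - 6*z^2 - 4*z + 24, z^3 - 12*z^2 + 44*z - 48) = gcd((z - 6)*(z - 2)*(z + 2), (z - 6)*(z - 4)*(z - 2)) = z^2 - 8*z + 12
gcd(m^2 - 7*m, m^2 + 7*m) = m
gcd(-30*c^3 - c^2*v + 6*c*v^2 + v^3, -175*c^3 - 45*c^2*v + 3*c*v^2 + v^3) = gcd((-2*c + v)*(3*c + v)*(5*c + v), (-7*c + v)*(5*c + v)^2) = 5*c + v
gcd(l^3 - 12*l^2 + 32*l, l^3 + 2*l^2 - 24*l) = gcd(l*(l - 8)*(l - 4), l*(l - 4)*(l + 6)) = l^2 - 4*l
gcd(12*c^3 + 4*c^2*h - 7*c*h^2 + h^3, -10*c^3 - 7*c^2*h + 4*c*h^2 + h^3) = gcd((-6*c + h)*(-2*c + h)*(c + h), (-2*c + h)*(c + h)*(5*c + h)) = 2*c^2 + c*h - h^2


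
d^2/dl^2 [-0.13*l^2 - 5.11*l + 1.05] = -0.260000000000000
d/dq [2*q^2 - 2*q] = 4*q - 2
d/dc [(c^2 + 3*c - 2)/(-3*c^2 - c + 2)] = 4*(2*c^2 - 2*c + 1)/(9*c^4 + 6*c^3 - 11*c^2 - 4*c + 4)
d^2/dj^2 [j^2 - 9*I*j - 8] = 2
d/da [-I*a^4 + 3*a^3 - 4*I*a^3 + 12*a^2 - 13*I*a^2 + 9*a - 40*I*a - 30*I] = -4*I*a^3 + a^2*(9 - 12*I) + a*(24 - 26*I) + 9 - 40*I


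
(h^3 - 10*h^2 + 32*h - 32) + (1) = h^3 - 10*h^2 + 32*h - 31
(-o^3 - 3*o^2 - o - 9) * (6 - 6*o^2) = 6*o^5 + 18*o^4 + 36*o^2 - 6*o - 54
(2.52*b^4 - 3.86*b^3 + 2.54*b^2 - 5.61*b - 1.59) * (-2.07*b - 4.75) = -5.2164*b^5 - 3.9798*b^4 + 13.0772*b^3 - 0.452299999999999*b^2 + 29.9388*b + 7.5525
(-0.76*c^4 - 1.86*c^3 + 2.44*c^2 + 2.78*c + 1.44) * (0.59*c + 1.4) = -0.4484*c^5 - 2.1614*c^4 - 1.1644*c^3 + 5.0562*c^2 + 4.7416*c + 2.016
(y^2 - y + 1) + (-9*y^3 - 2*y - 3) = -9*y^3 + y^2 - 3*y - 2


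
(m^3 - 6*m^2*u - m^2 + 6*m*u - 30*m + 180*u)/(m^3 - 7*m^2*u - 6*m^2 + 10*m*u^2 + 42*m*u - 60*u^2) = (m^2 - 6*m*u + 5*m - 30*u)/(m^2 - 7*m*u + 10*u^2)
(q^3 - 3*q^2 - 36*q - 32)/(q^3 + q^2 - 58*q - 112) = (q^2 + 5*q + 4)/(q^2 + 9*q + 14)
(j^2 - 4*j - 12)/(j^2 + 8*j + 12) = (j - 6)/(j + 6)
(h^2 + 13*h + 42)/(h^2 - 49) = (h + 6)/(h - 7)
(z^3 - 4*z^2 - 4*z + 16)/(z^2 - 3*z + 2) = (z^2 - 2*z - 8)/(z - 1)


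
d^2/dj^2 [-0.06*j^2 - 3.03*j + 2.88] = -0.120000000000000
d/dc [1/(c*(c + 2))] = 2*(-c - 1)/(c^2*(c^2 + 4*c + 4))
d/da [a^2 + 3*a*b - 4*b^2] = 2*a + 3*b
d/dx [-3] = 0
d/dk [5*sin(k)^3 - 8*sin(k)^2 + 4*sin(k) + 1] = (15*sin(k)^2 - 16*sin(k) + 4)*cos(k)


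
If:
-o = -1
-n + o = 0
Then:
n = 1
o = 1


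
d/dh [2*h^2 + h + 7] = 4*h + 1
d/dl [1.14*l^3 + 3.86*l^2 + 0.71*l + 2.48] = 3.42*l^2 + 7.72*l + 0.71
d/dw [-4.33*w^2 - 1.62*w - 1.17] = -8.66*w - 1.62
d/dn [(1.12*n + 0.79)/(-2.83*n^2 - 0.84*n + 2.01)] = (3.1696*n^2 + 4.4714*n + 2.9148)/(8.0089*n^4 + 4.7544*n^3 - 10.671*n^2 - 3.3768*n + 4.0401)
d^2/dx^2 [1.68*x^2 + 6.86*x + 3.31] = 3.36000000000000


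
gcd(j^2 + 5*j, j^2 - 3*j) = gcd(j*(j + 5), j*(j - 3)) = j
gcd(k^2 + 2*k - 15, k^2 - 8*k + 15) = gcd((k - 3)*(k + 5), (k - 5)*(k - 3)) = k - 3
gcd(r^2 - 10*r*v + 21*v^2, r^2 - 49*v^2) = r - 7*v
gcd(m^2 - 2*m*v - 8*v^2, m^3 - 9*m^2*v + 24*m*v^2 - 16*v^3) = -m + 4*v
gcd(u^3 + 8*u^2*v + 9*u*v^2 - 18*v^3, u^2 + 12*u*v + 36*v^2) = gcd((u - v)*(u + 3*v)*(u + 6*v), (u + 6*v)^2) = u + 6*v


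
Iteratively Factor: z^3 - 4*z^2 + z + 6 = (z + 1)*(z^2 - 5*z + 6) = (z - 2)*(z + 1)*(z - 3)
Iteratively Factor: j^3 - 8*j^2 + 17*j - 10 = (j - 2)*(j^2 - 6*j + 5) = (j - 5)*(j - 2)*(j - 1)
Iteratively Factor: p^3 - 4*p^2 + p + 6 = (p - 3)*(p^2 - p - 2) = (p - 3)*(p + 1)*(p - 2)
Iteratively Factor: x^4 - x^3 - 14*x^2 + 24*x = (x)*(x^3 - x^2 - 14*x + 24) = x*(x + 4)*(x^2 - 5*x + 6) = x*(x - 2)*(x + 4)*(x - 3)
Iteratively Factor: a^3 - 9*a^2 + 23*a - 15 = (a - 5)*(a^2 - 4*a + 3) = (a - 5)*(a - 3)*(a - 1)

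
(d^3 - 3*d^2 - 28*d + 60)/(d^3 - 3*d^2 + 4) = (d^2 - d - 30)/(d^2 - d - 2)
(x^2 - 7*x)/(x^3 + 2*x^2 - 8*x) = (x - 7)/(x^2 + 2*x - 8)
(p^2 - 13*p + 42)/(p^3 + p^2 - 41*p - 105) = (p - 6)/(p^2 + 8*p + 15)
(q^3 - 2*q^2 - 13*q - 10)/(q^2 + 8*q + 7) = (q^2 - 3*q - 10)/(q + 7)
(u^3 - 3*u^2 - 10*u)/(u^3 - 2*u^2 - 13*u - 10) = u/(u + 1)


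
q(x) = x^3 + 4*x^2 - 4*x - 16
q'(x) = 3*x^2 + 8*x - 4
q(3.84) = 84.25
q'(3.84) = 70.96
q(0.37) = -16.88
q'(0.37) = -0.63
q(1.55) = -8.87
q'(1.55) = 15.61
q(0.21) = -16.65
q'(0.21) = -2.19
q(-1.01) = -8.91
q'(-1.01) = -9.02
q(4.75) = 162.42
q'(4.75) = 101.69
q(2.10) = 2.50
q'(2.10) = 26.03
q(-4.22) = -3.04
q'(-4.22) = 15.67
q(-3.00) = 5.00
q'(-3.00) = -1.00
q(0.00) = -16.00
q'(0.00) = -4.00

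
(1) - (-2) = 3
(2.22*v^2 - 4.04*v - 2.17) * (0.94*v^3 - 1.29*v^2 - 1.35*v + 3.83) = 2.0868*v^5 - 6.6614*v^4 + 0.1748*v^3 + 16.7559*v^2 - 12.5437*v - 8.3111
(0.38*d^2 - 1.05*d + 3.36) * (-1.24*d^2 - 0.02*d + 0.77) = -0.4712*d^4 + 1.2944*d^3 - 3.8528*d^2 - 0.8757*d + 2.5872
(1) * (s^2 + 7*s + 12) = s^2 + 7*s + 12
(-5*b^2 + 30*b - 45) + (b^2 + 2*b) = -4*b^2 + 32*b - 45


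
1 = 1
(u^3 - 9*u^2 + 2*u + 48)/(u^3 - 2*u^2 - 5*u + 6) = (u - 8)/(u - 1)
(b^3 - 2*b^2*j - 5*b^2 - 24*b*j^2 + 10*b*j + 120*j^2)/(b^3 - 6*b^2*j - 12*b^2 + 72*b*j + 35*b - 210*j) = (b + 4*j)/(b - 7)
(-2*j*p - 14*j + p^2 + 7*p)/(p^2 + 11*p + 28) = (-2*j + p)/(p + 4)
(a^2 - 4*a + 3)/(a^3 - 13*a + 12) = 1/(a + 4)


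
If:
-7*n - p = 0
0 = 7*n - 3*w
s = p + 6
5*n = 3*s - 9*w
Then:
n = 18/47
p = -126/47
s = 156/47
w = 42/47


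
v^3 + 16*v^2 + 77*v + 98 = (v + 2)*(v + 7)^2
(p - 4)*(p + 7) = p^2 + 3*p - 28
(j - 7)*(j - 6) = j^2 - 13*j + 42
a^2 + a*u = a*(a + u)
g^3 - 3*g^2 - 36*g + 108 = (g - 6)*(g - 3)*(g + 6)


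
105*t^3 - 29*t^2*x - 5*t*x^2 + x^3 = (-7*t + x)*(-3*t + x)*(5*t + x)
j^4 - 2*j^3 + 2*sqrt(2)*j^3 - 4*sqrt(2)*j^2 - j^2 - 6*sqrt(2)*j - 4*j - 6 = (j - 3)*(j + 1)*(j + sqrt(2))^2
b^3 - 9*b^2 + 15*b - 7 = (b - 7)*(b - 1)^2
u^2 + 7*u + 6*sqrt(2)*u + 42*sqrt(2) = (u + 7)*(u + 6*sqrt(2))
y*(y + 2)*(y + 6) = y^3 + 8*y^2 + 12*y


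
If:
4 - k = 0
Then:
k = 4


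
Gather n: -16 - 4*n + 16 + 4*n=0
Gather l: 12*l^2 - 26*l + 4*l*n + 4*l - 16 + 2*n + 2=12*l^2 + l*(4*n - 22) + 2*n - 14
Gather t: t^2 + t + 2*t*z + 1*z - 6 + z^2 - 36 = t^2 + t*(2*z + 1) + z^2 + z - 42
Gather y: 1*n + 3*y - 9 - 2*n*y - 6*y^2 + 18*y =n - 6*y^2 + y*(21 - 2*n) - 9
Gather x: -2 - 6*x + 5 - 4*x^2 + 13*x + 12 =-4*x^2 + 7*x + 15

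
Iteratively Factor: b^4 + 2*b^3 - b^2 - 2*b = (b)*(b^3 + 2*b^2 - b - 2) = b*(b + 1)*(b^2 + b - 2) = b*(b + 1)*(b + 2)*(b - 1)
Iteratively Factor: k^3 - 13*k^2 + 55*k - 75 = (k - 3)*(k^2 - 10*k + 25) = (k - 5)*(k - 3)*(k - 5)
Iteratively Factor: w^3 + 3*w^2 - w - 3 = (w + 1)*(w^2 + 2*w - 3) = (w - 1)*(w + 1)*(w + 3)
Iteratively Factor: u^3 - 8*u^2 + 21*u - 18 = (u - 3)*(u^2 - 5*u + 6) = (u - 3)*(u - 2)*(u - 3)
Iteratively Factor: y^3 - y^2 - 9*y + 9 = (y + 3)*(y^2 - 4*y + 3) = (y - 1)*(y + 3)*(y - 3)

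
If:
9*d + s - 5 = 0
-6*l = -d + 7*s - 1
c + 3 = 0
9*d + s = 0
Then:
No Solution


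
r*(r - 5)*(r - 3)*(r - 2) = r^4 - 10*r^3 + 31*r^2 - 30*r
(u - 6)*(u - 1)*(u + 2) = u^3 - 5*u^2 - 8*u + 12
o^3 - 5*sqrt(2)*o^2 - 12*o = o*(o - 6*sqrt(2))*(o + sqrt(2))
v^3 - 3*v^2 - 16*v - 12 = (v - 6)*(v + 1)*(v + 2)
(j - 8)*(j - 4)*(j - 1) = j^3 - 13*j^2 + 44*j - 32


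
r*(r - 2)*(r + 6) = r^3 + 4*r^2 - 12*r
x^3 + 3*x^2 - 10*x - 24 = (x - 3)*(x + 2)*(x + 4)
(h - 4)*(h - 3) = h^2 - 7*h + 12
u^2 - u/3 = u*(u - 1/3)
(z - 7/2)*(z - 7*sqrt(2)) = z^2 - 7*sqrt(2)*z - 7*z/2 + 49*sqrt(2)/2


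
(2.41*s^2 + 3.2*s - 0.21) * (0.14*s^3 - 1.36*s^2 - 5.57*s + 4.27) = 0.3374*s^5 - 2.8296*s^4 - 17.8051*s^3 - 7.2477*s^2 + 14.8337*s - 0.8967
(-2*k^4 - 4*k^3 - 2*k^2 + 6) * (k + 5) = -2*k^5 - 14*k^4 - 22*k^3 - 10*k^2 + 6*k + 30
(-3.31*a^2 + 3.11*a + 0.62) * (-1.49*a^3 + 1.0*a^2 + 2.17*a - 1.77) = 4.9319*a^5 - 7.9439*a^4 - 4.9965*a^3 + 13.2274*a^2 - 4.1593*a - 1.0974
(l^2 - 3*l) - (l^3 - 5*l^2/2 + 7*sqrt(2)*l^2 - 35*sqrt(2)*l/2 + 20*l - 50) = -l^3 - 7*sqrt(2)*l^2 + 7*l^2/2 - 23*l + 35*sqrt(2)*l/2 + 50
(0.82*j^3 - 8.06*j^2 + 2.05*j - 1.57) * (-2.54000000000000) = -2.0828*j^3 + 20.4724*j^2 - 5.207*j + 3.9878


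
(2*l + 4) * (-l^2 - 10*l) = -2*l^3 - 24*l^2 - 40*l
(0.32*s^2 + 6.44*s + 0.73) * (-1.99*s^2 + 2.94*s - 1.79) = -0.6368*s^4 - 11.8748*s^3 + 16.9081*s^2 - 9.3814*s - 1.3067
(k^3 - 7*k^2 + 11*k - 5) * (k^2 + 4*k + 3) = k^5 - 3*k^4 - 14*k^3 + 18*k^2 + 13*k - 15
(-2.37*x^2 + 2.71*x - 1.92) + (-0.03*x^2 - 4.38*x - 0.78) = -2.4*x^2 - 1.67*x - 2.7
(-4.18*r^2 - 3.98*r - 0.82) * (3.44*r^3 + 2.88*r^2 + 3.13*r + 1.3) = -14.3792*r^5 - 25.7296*r^4 - 27.3666*r^3 - 20.253*r^2 - 7.7406*r - 1.066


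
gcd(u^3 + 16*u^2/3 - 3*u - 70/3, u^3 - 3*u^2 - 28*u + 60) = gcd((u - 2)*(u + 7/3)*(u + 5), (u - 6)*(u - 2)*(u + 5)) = u^2 + 3*u - 10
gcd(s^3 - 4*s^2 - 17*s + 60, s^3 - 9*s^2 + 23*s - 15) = s^2 - 8*s + 15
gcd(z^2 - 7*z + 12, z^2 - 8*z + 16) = z - 4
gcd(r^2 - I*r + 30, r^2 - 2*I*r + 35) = r + 5*I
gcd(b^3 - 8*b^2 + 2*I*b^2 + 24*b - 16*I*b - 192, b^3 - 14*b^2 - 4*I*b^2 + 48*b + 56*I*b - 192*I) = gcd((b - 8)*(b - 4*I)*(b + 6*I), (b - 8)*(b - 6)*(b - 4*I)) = b^2 + b*(-8 - 4*I) + 32*I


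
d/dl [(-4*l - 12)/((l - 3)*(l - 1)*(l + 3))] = 8*(l - 2)/((l - 3)^2*(l - 1)^2)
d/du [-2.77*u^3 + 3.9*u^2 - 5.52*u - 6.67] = -8.31*u^2 + 7.8*u - 5.52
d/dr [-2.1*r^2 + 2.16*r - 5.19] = 2.16 - 4.2*r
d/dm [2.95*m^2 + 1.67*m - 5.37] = 5.9*m + 1.67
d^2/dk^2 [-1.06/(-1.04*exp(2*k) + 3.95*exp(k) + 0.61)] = ((4.187 - 4.4096*exp(k))*(-1.04*exp(2*k) + 3.95*exp(k) + 0.61) - 1.06*(2.08*exp(k) - 3.95)*(4.16*exp(k) - 7.9)*exp(k))*exp(k)/(-1.04*exp(2*k) + 3.95*exp(k) + 0.61)^3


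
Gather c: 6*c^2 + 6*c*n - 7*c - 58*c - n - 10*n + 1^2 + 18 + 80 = 6*c^2 + c*(6*n - 65) - 11*n + 99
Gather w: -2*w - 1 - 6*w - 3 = -8*w - 4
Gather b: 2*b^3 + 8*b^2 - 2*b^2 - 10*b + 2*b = 2*b^3 + 6*b^2 - 8*b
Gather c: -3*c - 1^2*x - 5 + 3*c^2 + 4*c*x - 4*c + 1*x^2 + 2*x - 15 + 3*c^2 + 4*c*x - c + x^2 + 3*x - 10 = 6*c^2 + c*(8*x - 8) + 2*x^2 + 4*x - 30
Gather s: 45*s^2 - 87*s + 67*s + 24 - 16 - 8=45*s^2 - 20*s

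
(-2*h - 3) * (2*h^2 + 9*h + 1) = -4*h^3 - 24*h^2 - 29*h - 3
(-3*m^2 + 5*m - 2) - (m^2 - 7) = -4*m^2 + 5*m + 5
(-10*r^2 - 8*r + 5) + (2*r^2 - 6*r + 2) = -8*r^2 - 14*r + 7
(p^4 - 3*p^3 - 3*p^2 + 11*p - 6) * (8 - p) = -p^5 + 11*p^4 - 21*p^3 - 35*p^2 + 94*p - 48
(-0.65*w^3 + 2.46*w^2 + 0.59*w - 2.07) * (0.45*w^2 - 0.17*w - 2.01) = -0.2925*w^5 + 1.2175*w^4 + 1.1538*w^3 - 5.9764*w^2 - 0.834*w + 4.1607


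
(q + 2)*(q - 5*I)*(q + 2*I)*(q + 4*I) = q^4 + 2*q^3 + I*q^3 + 22*q^2 + 2*I*q^2 + 44*q + 40*I*q + 80*I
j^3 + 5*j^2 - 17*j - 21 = (j - 3)*(j + 1)*(j + 7)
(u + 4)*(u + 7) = u^2 + 11*u + 28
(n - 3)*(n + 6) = n^2 + 3*n - 18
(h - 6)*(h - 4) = h^2 - 10*h + 24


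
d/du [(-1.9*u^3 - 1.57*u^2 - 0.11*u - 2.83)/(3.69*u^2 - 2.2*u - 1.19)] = (-7.011*u^4 + 8.36*u^3 + 10.6429*u^2 + 24.622*u - 6.0951)/(13.6161*u^4 - 16.236*u^3 - 3.9422*u^2 + 5.236*u + 1.4161)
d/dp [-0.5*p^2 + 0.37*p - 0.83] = 0.37 - 1.0*p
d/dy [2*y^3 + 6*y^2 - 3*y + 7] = 6*y^2 + 12*y - 3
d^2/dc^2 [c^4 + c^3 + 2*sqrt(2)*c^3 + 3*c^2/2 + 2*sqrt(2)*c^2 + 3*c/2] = 12*c^2 + 6*c + 12*sqrt(2)*c + 3 + 4*sqrt(2)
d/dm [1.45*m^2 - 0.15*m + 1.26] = 2.9*m - 0.15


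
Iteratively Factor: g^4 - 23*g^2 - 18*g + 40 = (g + 4)*(g^3 - 4*g^2 - 7*g + 10) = (g - 1)*(g + 4)*(g^2 - 3*g - 10) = (g - 5)*(g - 1)*(g + 4)*(g + 2)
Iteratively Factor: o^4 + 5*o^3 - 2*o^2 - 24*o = (o + 3)*(o^3 + 2*o^2 - 8*o) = (o + 3)*(o + 4)*(o^2 - 2*o) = (o - 2)*(o + 3)*(o + 4)*(o)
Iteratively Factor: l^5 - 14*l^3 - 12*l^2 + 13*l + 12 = (l + 1)*(l^4 - l^3 - 13*l^2 + l + 12) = (l + 1)^2*(l^3 - 2*l^2 - 11*l + 12) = (l - 1)*(l + 1)^2*(l^2 - l - 12) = (l - 4)*(l - 1)*(l + 1)^2*(l + 3)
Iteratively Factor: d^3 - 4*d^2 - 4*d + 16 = (d + 2)*(d^2 - 6*d + 8) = (d - 4)*(d + 2)*(d - 2)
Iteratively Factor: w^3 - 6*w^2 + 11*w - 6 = (w - 2)*(w^2 - 4*w + 3) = (w - 2)*(w - 1)*(w - 3)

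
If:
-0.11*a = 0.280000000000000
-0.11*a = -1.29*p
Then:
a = -2.55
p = -0.22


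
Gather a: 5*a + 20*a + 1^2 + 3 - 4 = 25*a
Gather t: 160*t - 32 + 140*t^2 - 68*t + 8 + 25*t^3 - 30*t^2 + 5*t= 25*t^3 + 110*t^2 + 97*t - 24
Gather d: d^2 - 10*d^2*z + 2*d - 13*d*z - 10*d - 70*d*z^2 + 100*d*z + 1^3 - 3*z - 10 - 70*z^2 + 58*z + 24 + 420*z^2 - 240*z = d^2*(1 - 10*z) + d*(-70*z^2 + 87*z - 8) + 350*z^2 - 185*z + 15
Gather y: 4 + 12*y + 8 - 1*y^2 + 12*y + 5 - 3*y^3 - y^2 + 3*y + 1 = -3*y^3 - 2*y^2 + 27*y + 18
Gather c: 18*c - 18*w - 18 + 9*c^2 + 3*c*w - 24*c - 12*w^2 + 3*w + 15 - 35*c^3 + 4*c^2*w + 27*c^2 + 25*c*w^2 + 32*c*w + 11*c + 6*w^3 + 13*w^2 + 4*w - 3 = -35*c^3 + c^2*(4*w + 36) + c*(25*w^2 + 35*w + 5) + 6*w^3 + w^2 - 11*w - 6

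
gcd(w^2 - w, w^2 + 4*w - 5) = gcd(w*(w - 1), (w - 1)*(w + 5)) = w - 1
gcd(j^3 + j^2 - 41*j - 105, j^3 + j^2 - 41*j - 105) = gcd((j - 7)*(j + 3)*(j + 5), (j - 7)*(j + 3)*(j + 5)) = j^3 + j^2 - 41*j - 105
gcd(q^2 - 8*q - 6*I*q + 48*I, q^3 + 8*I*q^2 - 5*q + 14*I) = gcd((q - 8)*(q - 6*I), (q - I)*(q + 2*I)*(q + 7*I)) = 1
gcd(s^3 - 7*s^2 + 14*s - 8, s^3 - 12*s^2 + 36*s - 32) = s - 2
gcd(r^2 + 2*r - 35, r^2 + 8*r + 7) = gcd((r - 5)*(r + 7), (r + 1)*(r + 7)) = r + 7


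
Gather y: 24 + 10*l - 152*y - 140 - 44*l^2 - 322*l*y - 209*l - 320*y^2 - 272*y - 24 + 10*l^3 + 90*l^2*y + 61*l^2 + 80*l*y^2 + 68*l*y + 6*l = 10*l^3 + 17*l^2 - 193*l + y^2*(80*l - 320) + y*(90*l^2 - 254*l - 424) - 140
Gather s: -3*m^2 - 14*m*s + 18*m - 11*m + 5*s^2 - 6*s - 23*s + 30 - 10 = -3*m^2 + 7*m + 5*s^2 + s*(-14*m - 29) + 20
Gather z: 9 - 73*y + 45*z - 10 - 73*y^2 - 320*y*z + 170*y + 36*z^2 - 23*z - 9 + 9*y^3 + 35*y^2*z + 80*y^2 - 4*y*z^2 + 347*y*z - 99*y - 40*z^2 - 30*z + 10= 9*y^3 + 7*y^2 - 2*y + z^2*(-4*y - 4) + z*(35*y^2 + 27*y - 8)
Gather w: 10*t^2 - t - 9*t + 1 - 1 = 10*t^2 - 10*t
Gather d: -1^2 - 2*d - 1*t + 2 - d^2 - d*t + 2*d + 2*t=-d^2 - d*t + t + 1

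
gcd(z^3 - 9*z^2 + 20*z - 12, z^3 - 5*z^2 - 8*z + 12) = z^2 - 7*z + 6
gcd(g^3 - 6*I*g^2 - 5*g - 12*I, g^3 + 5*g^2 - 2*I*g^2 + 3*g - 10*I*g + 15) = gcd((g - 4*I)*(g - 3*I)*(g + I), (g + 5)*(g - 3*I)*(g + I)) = g^2 - 2*I*g + 3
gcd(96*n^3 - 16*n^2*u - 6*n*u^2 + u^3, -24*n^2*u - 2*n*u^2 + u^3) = -24*n^2 - 2*n*u + u^2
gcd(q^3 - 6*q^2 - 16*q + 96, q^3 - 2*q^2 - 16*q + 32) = q^2 - 16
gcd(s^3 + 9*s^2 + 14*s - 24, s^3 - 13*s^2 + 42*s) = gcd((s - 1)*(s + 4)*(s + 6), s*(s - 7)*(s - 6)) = 1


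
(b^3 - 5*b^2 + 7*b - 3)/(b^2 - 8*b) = (b^3 - 5*b^2 + 7*b - 3)/(b*(b - 8))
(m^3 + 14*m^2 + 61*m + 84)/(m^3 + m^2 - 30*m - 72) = (m + 7)/(m - 6)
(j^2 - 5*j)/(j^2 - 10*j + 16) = j*(j - 5)/(j^2 - 10*j + 16)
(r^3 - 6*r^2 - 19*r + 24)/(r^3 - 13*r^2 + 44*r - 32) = (r + 3)/(r - 4)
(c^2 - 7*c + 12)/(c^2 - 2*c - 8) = (c - 3)/(c + 2)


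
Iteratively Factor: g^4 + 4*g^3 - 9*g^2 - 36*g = (g + 4)*(g^3 - 9*g) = (g - 3)*(g + 4)*(g^2 + 3*g) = g*(g - 3)*(g + 4)*(g + 3)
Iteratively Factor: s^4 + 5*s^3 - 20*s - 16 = (s - 2)*(s^3 + 7*s^2 + 14*s + 8) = (s - 2)*(s + 4)*(s^2 + 3*s + 2) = (s - 2)*(s + 2)*(s + 4)*(s + 1)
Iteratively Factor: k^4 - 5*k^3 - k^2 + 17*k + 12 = (k + 1)*(k^3 - 6*k^2 + 5*k + 12) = (k - 4)*(k + 1)*(k^2 - 2*k - 3) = (k - 4)*(k - 3)*(k + 1)*(k + 1)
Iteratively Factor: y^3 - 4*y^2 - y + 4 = (y + 1)*(y^2 - 5*y + 4) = (y - 4)*(y + 1)*(y - 1)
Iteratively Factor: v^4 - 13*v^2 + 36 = (v - 3)*(v^3 + 3*v^2 - 4*v - 12) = (v - 3)*(v - 2)*(v^2 + 5*v + 6) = (v - 3)*(v - 2)*(v + 3)*(v + 2)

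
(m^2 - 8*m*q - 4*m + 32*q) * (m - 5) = m^3 - 8*m^2*q - 9*m^2 + 72*m*q + 20*m - 160*q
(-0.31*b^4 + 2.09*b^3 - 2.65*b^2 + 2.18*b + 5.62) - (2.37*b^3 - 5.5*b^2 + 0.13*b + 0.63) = -0.31*b^4 - 0.28*b^3 + 2.85*b^2 + 2.05*b + 4.99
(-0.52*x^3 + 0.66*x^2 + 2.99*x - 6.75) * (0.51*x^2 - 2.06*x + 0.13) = -0.2652*x^5 + 1.4078*x^4 + 0.0976999999999999*x^3 - 9.5161*x^2 + 14.2937*x - 0.8775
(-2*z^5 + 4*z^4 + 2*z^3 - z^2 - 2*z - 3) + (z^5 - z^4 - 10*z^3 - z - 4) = -z^5 + 3*z^4 - 8*z^3 - z^2 - 3*z - 7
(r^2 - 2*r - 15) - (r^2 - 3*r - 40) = r + 25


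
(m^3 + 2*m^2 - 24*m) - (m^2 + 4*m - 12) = m^3 + m^2 - 28*m + 12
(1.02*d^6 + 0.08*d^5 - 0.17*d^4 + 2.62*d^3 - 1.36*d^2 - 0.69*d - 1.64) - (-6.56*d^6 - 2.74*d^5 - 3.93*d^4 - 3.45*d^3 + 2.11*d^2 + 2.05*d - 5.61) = 7.58*d^6 + 2.82*d^5 + 3.76*d^4 + 6.07*d^3 - 3.47*d^2 - 2.74*d + 3.97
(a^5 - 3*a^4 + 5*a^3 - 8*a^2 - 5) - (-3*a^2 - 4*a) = a^5 - 3*a^4 + 5*a^3 - 5*a^2 + 4*a - 5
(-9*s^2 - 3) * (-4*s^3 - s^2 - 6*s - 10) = 36*s^5 + 9*s^4 + 66*s^3 + 93*s^2 + 18*s + 30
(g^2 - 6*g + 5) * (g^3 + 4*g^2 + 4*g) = g^5 - 2*g^4 - 15*g^3 - 4*g^2 + 20*g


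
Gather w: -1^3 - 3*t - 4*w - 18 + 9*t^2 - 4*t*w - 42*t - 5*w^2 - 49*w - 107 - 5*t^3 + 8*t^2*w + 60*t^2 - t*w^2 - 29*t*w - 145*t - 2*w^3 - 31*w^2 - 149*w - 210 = -5*t^3 + 69*t^2 - 190*t - 2*w^3 + w^2*(-t - 36) + w*(8*t^2 - 33*t - 202) - 336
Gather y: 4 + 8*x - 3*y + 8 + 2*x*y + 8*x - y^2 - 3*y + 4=16*x - y^2 + y*(2*x - 6) + 16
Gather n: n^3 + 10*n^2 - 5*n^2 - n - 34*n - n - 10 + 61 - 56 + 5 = n^3 + 5*n^2 - 36*n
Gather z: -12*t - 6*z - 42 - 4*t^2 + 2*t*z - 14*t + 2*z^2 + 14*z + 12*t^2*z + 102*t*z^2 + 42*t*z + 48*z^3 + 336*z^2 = -4*t^2 - 26*t + 48*z^3 + z^2*(102*t + 338) + z*(12*t^2 + 44*t + 8) - 42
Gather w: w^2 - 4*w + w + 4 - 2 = w^2 - 3*w + 2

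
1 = 1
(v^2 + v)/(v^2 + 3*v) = (v + 1)/(v + 3)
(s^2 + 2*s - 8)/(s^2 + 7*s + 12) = (s - 2)/(s + 3)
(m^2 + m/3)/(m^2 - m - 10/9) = 3*m*(3*m + 1)/(9*m^2 - 9*m - 10)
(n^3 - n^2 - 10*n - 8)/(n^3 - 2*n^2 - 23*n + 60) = (n^2 + 3*n + 2)/(n^2 + 2*n - 15)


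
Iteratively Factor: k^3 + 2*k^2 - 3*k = (k + 3)*(k^2 - k) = (k - 1)*(k + 3)*(k)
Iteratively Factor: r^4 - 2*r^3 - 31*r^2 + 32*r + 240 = (r - 5)*(r^3 + 3*r^2 - 16*r - 48) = (r - 5)*(r + 4)*(r^2 - r - 12) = (r - 5)*(r + 3)*(r + 4)*(r - 4)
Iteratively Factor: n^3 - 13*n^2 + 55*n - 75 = (n - 5)*(n^2 - 8*n + 15) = (n - 5)^2*(n - 3)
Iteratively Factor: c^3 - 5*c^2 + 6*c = (c - 2)*(c^2 - 3*c) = c*(c - 2)*(c - 3)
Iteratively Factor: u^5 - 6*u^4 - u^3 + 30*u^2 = (u + 2)*(u^4 - 8*u^3 + 15*u^2) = u*(u + 2)*(u^3 - 8*u^2 + 15*u) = u*(u - 3)*(u + 2)*(u^2 - 5*u) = u*(u - 5)*(u - 3)*(u + 2)*(u)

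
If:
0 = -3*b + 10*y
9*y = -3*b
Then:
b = 0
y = 0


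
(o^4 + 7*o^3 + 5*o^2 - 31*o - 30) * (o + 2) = o^5 + 9*o^4 + 19*o^3 - 21*o^2 - 92*o - 60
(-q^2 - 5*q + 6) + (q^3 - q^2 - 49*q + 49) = q^3 - 2*q^2 - 54*q + 55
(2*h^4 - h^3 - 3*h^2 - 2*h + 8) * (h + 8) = 2*h^5 + 15*h^4 - 11*h^3 - 26*h^2 - 8*h + 64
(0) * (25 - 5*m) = 0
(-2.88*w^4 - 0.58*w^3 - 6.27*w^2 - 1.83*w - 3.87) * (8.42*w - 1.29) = -24.2496*w^5 - 1.1684*w^4 - 52.0452*w^3 - 7.3203*w^2 - 30.2247*w + 4.9923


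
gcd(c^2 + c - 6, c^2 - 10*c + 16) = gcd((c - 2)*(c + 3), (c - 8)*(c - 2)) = c - 2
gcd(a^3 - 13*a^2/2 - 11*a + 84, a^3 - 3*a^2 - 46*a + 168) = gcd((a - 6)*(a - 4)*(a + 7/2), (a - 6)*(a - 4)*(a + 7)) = a^2 - 10*a + 24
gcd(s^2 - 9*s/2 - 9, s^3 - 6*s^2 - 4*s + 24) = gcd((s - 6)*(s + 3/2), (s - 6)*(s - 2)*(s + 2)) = s - 6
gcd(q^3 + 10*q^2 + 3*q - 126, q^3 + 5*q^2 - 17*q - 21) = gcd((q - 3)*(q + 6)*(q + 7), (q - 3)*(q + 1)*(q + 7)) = q^2 + 4*q - 21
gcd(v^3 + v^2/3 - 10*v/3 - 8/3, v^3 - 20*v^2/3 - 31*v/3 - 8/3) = v + 1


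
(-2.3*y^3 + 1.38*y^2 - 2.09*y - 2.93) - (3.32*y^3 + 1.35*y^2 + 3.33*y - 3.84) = -5.62*y^3 + 0.0299999999999998*y^2 - 5.42*y + 0.91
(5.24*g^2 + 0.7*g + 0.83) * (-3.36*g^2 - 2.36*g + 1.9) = -17.6064*g^4 - 14.7184*g^3 + 5.5152*g^2 - 0.6288*g + 1.577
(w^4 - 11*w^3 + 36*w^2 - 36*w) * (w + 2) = w^5 - 9*w^4 + 14*w^3 + 36*w^2 - 72*w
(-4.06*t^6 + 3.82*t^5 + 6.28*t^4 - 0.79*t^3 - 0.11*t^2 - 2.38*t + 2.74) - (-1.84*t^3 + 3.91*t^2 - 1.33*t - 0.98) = -4.06*t^6 + 3.82*t^5 + 6.28*t^4 + 1.05*t^3 - 4.02*t^2 - 1.05*t + 3.72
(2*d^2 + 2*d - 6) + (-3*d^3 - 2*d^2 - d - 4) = -3*d^3 + d - 10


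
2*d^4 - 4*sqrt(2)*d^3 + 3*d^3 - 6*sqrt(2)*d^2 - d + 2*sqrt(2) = (d - 1/2)*(d - 2*sqrt(2))*(sqrt(2)*d + sqrt(2))^2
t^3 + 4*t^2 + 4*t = t*(t + 2)^2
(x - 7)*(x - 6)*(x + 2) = x^3 - 11*x^2 + 16*x + 84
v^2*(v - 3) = v^3 - 3*v^2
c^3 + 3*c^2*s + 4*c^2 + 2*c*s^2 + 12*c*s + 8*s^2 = (c + 4)*(c + s)*(c + 2*s)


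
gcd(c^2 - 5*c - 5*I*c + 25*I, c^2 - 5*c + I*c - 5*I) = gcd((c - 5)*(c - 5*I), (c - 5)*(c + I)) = c - 5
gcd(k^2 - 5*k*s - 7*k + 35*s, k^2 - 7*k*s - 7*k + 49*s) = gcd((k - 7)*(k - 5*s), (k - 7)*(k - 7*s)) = k - 7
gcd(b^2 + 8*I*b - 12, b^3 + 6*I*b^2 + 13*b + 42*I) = b + 2*I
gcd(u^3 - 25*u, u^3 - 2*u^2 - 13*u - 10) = u - 5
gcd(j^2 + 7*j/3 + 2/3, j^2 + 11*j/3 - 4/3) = 1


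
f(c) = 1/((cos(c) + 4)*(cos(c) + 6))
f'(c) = sin(c)/((cos(c) + 4)*(cos(c) + 6)^2) + sin(c)/((cos(c) + 4)^2*(cos(c) + 6))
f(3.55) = 0.06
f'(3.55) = -0.01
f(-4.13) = 0.05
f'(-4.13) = 0.02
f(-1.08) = 0.03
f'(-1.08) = -0.01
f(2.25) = 0.06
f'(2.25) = 0.02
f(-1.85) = 0.05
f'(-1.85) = -0.02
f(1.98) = 0.05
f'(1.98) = 0.02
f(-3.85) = 0.06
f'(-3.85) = 0.02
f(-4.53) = 0.05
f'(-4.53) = 0.02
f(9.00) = 0.06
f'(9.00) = 0.01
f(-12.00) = 0.03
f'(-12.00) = 0.01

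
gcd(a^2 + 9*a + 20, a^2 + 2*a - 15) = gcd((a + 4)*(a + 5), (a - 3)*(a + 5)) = a + 5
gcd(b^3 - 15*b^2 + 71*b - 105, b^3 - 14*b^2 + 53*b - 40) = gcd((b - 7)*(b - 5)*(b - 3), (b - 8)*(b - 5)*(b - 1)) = b - 5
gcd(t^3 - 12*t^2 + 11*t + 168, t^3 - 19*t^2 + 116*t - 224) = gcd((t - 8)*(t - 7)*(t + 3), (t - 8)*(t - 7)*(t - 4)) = t^2 - 15*t + 56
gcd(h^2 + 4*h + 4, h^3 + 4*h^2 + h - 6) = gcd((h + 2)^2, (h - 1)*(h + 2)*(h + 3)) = h + 2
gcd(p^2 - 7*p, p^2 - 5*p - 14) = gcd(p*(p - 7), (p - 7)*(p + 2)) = p - 7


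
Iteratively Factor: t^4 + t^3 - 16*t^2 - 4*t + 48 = (t - 2)*(t^3 + 3*t^2 - 10*t - 24) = (t - 3)*(t - 2)*(t^2 + 6*t + 8) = (t - 3)*(t - 2)*(t + 4)*(t + 2)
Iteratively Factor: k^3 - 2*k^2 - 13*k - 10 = (k - 5)*(k^2 + 3*k + 2) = (k - 5)*(k + 2)*(k + 1)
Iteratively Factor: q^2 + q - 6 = (q + 3)*(q - 2)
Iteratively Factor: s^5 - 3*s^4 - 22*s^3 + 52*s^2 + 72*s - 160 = (s + 2)*(s^4 - 5*s^3 - 12*s^2 + 76*s - 80) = (s - 2)*(s + 2)*(s^3 - 3*s^2 - 18*s + 40) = (s - 2)^2*(s + 2)*(s^2 - s - 20) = (s - 5)*(s - 2)^2*(s + 2)*(s + 4)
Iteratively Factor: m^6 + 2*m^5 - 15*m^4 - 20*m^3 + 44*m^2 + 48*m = (m - 2)*(m^5 + 4*m^4 - 7*m^3 - 34*m^2 - 24*m) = (m - 3)*(m - 2)*(m^4 + 7*m^3 + 14*m^2 + 8*m) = (m - 3)*(m - 2)*(m + 2)*(m^3 + 5*m^2 + 4*m) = m*(m - 3)*(m - 2)*(m + 2)*(m^2 + 5*m + 4) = m*(m - 3)*(m - 2)*(m + 1)*(m + 2)*(m + 4)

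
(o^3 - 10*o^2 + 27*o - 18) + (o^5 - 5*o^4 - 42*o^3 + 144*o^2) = o^5 - 5*o^4 - 41*o^3 + 134*o^2 + 27*o - 18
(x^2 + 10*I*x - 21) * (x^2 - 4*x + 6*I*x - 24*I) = x^4 - 4*x^3 + 16*I*x^3 - 81*x^2 - 64*I*x^2 + 324*x - 126*I*x + 504*I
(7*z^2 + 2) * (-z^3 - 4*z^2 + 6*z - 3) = -7*z^5 - 28*z^4 + 40*z^3 - 29*z^2 + 12*z - 6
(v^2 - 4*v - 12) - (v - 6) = v^2 - 5*v - 6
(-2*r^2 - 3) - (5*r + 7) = -2*r^2 - 5*r - 10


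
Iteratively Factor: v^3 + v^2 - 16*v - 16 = (v - 4)*(v^2 + 5*v + 4) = (v - 4)*(v + 1)*(v + 4)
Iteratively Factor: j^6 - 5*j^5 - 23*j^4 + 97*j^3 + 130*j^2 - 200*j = (j + 4)*(j^5 - 9*j^4 + 13*j^3 + 45*j^2 - 50*j) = (j - 1)*(j + 4)*(j^4 - 8*j^3 + 5*j^2 + 50*j) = (j - 1)*(j + 2)*(j + 4)*(j^3 - 10*j^2 + 25*j) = (j - 5)*(j - 1)*(j + 2)*(j + 4)*(j^2 - 5*j) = (j - 5)^2*(j - 1)*(j + 2)*(j + 4)*(j)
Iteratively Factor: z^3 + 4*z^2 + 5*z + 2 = (z + 1)*(z^2 + 3*z + 2) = (z + 1)^2*(z + 2)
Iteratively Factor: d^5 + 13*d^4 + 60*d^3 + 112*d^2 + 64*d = (d + 4)*(d^4 + 9*d^3 + 24*d^2 + 16*d) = (d + 4)^2*(d^3 + 5*d^2 + 4*d) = d*(d + 4)^2*(d^2 + 5*d + 4) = d*(d + 1)*(d + 4)^2*(d + 4)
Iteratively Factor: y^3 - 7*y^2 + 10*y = (y - 5)*(y^2 - 2*y) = (y - 5)*(y - 2)*(y)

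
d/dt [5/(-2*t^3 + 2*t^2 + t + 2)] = 5*(6*t^2 - 4*t - 1)/(-2*t^3 + 2*t^2 + t + 2)^2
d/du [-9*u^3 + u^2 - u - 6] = -27*u^2 + 2*u - 1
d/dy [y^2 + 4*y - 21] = 2*y + 4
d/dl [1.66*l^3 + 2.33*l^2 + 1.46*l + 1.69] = 4.98*l^2 + 4.66*l + 1.46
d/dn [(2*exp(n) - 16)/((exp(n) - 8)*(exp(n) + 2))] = -2*exp(n)/(exp(2*n) + 4*exp(n) + 4)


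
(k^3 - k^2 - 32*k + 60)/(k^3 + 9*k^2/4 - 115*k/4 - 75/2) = 4*(k - 2)/(4*k + 5)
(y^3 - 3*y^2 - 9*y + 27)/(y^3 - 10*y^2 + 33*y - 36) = (y + 3)/(y - 4)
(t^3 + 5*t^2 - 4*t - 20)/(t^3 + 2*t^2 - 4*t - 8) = (t + 5)/(t + 2)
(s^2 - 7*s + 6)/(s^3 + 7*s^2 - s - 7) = (s - 6)/(s^2 + 8*s + 7)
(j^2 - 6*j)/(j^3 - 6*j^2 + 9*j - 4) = j*(j - 6)/(j^3 - 6*j^2 + 9*j - 4)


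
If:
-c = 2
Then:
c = -2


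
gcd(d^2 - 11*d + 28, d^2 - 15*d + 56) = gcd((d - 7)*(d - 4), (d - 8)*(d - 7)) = d - 7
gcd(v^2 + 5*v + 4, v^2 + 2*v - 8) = v + 4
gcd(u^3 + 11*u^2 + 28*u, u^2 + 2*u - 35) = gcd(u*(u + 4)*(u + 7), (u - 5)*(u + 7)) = u + 7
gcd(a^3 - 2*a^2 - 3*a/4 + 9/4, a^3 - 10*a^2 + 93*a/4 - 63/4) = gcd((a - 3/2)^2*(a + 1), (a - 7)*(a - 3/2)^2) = a^2 - 3*a + 9/4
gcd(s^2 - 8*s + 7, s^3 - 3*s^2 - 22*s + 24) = s - 1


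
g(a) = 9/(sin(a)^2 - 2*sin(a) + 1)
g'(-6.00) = 46.19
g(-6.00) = 17.33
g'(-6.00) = 46.19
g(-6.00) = 17.33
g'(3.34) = -10.29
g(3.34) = 6.28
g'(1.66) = -25511540.89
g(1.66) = 569308.35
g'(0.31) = 51.08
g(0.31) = 18.64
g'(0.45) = 89.85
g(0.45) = 28.19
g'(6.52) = 39.02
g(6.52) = 15.36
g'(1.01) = 2664.19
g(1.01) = 383.62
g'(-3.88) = -381.10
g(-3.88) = 84.23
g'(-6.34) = 15.23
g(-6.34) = 8.06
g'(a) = 9*(-2*sin(a)*cos(a) + 2*cos(a))/(sin(a)^2 - 2*sin(a) + 1)^2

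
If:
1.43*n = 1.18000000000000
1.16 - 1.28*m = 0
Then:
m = 0.91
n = 0.83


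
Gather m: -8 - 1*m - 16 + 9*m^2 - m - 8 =9*m^2 - 2*m - 32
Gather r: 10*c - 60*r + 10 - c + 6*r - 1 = 9*c - 54*r + 9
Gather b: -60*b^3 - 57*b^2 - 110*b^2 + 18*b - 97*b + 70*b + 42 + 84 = -60*b^3 - 167*b^2 - 9*b + 126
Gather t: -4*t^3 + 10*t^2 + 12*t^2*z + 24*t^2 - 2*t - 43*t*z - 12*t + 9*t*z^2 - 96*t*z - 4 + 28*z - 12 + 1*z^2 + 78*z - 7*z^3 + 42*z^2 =-4*t^3 + t^2*(12*z + 34) + t*(9*z^2 - 139*z - 14) - 7*z^3 + 43*z^2 + 106*z - 16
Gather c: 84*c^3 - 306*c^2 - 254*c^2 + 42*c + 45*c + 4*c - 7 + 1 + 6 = 84*c^3 - 560*c^2 + 91*c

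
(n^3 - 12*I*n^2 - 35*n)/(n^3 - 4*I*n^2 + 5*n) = (n - 7*I)/(n + I)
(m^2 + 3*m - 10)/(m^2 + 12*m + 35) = (m - 2)/(m + 7)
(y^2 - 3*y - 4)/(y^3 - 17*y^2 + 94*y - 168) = (y + 1)/(y^2 - 13*y + 42)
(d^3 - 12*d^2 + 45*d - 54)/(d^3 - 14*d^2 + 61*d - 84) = (d^2 - 9*d + 18)/(d^2 - 11*d + 28)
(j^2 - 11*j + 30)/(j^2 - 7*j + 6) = (j - 5)/(j - 1)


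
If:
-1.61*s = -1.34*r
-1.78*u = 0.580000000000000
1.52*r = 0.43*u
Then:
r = -0.09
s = -0.08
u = -0.33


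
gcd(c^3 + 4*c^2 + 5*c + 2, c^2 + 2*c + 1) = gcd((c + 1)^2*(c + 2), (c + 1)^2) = c^2 + 2*c + 1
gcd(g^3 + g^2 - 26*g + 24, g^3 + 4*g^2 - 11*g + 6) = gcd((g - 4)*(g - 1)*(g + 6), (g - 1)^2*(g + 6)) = g^2 + 5*g - 6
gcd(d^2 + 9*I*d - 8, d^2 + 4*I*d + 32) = d + 8*I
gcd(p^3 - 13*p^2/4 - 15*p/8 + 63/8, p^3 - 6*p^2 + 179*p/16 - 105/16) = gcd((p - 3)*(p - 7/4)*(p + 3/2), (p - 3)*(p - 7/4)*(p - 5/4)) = p^2 - 19*p/4 + 21/4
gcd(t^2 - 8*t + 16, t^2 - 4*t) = t - 4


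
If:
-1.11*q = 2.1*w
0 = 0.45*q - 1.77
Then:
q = 3.93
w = -2.08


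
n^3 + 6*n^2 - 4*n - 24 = (n - 2)*(n + 2)*(n + 6)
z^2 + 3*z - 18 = (z - 3)*(z + 6)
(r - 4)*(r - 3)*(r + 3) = r^3 - 4*r^2 - 9*r + 36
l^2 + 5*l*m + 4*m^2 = (l + m)*(l + 4*m)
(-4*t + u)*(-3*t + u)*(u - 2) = 12*t^2*u - 24*t^2 - 7*t*u^2 + 14*t*u + u^3 - 2*u^2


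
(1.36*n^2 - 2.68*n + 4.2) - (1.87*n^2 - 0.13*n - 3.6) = -0.51*n^2 - 2.55*n + 7.8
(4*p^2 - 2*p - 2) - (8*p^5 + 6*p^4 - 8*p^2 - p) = -8*p^5 - 6*p^4 + 12*p^2 - p - 2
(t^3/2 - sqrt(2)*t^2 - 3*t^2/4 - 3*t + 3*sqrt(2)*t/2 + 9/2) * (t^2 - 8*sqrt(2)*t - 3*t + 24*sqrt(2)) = t^5/2 - 5*sqrt(2)*t^4 - 9*t^4/4 + 61*t^3/4 + 45*sqrt(2)*t^3/2 - 117*t^2/2 + 3*sqrt(2)*t^2/2 - 108*sqrt(2)*t + 117*t/2 + 108*sqrt(2)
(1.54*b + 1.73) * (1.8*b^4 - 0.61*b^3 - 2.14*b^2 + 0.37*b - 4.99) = 2.772*b^5 + 2.1746*b^4 - 4.3509*b^3 - 3.1324*b^2 - 7.0445*b - 8.6327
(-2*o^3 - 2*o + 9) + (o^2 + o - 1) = -2*o^3 + o^2 - o + 8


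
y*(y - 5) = y^2 - 5*y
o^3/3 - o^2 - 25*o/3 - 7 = (o/3 + 1/3)*(o - 7)*(o + 3)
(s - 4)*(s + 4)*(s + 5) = s^3 + 5*s^2 - 16*s - 80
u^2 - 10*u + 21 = (u - 7)*(u - 3)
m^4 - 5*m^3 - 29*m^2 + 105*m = m*(m - 7)*(m - 3)*(m + 5)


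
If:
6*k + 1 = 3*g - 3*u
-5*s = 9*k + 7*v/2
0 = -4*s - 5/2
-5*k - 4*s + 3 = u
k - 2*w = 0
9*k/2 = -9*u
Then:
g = 13/6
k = 11/9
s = -5/8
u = -11/18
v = -9/4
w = 11/18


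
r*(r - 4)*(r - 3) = r^3 - 7*r^2 + 12*r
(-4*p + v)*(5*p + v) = -20*p^2 + p*v + v^2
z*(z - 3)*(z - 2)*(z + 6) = z^4 + z^3 - 24*z^2 + 36*z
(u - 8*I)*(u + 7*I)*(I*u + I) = I*u^3 + u^2 + I*u^2 + u + 56*I*u + 56*I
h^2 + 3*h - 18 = (h - 3)*(h + 6)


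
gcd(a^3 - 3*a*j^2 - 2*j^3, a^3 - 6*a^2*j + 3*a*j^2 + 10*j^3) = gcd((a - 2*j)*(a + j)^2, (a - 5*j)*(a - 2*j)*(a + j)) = a^2 - a*j - 2*j^2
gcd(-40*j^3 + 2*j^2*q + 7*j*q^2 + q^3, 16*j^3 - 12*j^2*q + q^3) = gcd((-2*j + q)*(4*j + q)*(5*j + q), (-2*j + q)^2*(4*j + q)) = -8*j^2 + 2*j*q + q^2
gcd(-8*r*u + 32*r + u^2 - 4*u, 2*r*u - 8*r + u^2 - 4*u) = u - 4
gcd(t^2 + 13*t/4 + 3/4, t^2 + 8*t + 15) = t + 3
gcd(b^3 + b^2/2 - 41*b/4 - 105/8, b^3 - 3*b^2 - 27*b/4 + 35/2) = b^2 - b - 35/4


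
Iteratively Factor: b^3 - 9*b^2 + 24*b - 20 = (b - 5)*(b^2 - 4*b + 4) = (b - 5)*(b - 2)*(b - 2)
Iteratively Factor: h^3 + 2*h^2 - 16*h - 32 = (h + 4)*(h^2 - 2*h - 8) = (h - 4)*(h + 4)*(h + 2)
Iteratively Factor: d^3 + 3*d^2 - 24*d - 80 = (d + 4)*(d^2 - d - 20) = (d + 4)^2*(d - 5)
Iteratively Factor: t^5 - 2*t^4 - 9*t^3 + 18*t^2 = (t - 3)*(t^4 + t^3 - 6*t^2) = (t - 3)*(t - 2)*(t^3 + 3*t^2) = t*(t - 3)*(t - 2)*(t^2 + 3*t) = t^2*(t - 3)*(t - 2)*(t + 3)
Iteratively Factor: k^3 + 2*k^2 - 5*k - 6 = (k + 1)*(k^2 + k - 6) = (k + 1)*(k + 3)*(k - 2)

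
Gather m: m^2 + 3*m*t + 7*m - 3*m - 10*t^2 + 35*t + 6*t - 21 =m^2 + m*(3*t + 4) - 10*t^2 + 41*t - 21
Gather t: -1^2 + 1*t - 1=t - 2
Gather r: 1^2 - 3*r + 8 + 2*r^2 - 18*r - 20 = 2*r^2 - 21*r - 11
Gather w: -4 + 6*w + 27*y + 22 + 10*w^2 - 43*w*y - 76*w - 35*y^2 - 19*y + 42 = 10*w^2 + w*(-43*y - 70) - 35*y^2 + 8*y + 60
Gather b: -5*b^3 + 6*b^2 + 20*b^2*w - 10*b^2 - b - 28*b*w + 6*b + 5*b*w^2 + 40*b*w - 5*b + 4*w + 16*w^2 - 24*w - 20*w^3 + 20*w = -5*b^3 + b^2*(20*w - 4) + b*(5*w^2 + 12*w) - 20*w^3 + 16*w^2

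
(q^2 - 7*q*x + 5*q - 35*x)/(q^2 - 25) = (q - 7*x)/(q - 5)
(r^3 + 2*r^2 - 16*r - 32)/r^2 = r + 2 - 16/r - 32/r^2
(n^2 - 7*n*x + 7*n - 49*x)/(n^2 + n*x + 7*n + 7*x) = (n - 7*x)/(n + x)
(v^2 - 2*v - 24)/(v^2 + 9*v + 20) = (v - 6)/(v + 5)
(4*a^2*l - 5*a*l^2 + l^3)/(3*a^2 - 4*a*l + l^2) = l*(4*a - l)/(3*a - l)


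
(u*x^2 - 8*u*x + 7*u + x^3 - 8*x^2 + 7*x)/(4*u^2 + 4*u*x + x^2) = (u*x^2 - 8*u*x + 7*u + x^3 - 8*x^2 + 7*x)/(4*u^2 + 4*u*x + x^2)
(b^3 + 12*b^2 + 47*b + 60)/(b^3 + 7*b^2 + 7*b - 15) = (b + 4)/(b - 1)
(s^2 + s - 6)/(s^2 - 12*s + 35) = (s^2 + s - 6)/(s^2 - 12*s + 35)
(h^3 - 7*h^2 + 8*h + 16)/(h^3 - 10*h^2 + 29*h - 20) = (h^2 - 3*h - 4)/(h^2 - 6*h + 5)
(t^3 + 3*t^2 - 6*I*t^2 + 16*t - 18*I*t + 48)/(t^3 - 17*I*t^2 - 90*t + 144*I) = (t^2 + t*(3 + 2*I) + 6*I)/(t^2 - 9*I*t - 18)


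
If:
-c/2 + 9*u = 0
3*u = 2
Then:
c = 12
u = 2/3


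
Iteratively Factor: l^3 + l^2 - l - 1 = (l + 1)*(l^2 - 1) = (l - 1)*(l + 1)*(l + 1)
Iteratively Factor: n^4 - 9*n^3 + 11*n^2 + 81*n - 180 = (n - 3)*(n^3 - 6*n^2 - 7*n + 60) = (n - 5)*(n - 3)*(n^2 - n - 12) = (n - 5)*(n - 3)*(n + 3)*(n - 4)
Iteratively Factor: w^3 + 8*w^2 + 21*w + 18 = (w + 3)*(w^2 + 5*w + 6) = (w + 3)^2*(w + 2)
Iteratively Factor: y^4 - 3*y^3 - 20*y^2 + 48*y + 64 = (y + 4)*(y^3 - 7*y^2 + 8*y + 16) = (y + 1)*(y + 4)*(y^2 - 8*y + 16) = (y - 4)*(y + 1)*(y + 4)*(y - 4)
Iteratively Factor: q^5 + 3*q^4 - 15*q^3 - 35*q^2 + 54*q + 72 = (q - 2)*(q^4 + 5*q^3 - 5*q^2 - 45*q - 36) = (q - 2)*(q + 4)*(q^3 + q^2 - 9*q - 9) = (q - 3)*(q - 2)*(q + 4)*(q^2 + 4*q + 3) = (q - 3)*(q - 2)*(q + 3)*(q + 4)*(q + 1)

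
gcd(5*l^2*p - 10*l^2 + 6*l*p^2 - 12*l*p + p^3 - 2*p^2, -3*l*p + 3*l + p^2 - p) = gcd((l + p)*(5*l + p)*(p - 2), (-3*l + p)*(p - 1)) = 1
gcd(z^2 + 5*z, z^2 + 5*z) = z^2 + 5*z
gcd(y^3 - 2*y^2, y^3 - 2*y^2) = y^3 - 2*y^2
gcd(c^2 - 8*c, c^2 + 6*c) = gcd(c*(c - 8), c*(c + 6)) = c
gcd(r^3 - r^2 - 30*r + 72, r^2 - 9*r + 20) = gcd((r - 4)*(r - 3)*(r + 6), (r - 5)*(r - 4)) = r - 4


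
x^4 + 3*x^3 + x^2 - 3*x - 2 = (x - 1)*(x + 1)^2*(x + 2)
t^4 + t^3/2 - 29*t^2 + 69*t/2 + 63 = (t - 7/2)*(t - 3)*(t + 1)*(t + 6)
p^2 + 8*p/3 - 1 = (p - 1/3)*(p + 3)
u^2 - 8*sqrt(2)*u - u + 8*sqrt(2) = (u - 1)*(u - 8*sqrt(2))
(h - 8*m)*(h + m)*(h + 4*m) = h^3 - 3*h^2*m - 36*h*m^2 - 32*m^3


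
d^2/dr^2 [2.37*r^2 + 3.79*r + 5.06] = 4.74000000000000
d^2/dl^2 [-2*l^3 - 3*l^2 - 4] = -12*l - 6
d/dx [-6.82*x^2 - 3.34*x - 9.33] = -13.64*x - 3.34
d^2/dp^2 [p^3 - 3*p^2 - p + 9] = 6*p - 6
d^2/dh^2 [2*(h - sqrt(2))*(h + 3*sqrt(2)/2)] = 4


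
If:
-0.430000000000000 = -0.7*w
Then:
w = 0.61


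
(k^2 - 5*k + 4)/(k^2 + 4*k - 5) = (k - 4)/(k + 5)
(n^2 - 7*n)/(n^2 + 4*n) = (n - 7)/(n + 4)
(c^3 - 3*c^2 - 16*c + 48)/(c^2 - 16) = c - 3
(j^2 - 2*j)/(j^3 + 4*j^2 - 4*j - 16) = j/(j^2 + 6*j + 8)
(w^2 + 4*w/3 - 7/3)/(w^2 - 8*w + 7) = (w + 7/3)/(w - 7)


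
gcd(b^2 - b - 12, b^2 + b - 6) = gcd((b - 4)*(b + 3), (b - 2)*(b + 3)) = b + 3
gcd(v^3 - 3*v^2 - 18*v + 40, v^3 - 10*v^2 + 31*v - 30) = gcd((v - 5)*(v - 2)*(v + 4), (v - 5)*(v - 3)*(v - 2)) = v^2 - 7*v + 10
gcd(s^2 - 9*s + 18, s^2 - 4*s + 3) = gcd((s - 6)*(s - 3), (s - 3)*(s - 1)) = s - 3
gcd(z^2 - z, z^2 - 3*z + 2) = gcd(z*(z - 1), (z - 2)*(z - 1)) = z - 1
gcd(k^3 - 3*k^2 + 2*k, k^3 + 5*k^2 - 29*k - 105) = 1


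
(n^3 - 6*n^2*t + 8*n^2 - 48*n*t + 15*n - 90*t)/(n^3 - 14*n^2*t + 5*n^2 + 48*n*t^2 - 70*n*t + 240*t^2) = (-n - 3)/(-n + 8*t)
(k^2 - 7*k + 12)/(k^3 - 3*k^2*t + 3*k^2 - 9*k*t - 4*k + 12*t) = (k^2 - 7*k + 12)/(k^3 - 3*k^2*t + 3*k^2 - 9*k*t - 4*k + 12*t)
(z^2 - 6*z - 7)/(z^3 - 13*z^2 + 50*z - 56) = (z + 1)/(z^2 - 6*z + 8)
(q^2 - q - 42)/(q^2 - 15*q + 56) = (q + 6)/(q - 8)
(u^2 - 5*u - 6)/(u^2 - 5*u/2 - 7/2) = 2*(u - 6)/(2*u - 7)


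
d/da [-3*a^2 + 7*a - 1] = 7 - 6*a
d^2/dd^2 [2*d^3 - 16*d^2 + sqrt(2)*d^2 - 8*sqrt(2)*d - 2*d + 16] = 12*d - 32 + 2*sqrt(2)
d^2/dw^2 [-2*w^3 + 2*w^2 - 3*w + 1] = 4 - 12*w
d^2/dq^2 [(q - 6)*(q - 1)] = 2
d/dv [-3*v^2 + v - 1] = 1 - 6*v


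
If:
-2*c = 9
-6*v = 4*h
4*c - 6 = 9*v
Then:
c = -9/2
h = 4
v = -8/3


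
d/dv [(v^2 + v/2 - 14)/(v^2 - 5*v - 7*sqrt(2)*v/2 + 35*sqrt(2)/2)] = ((4*v + 1)*(2*v^2 - 10*v - 7*sqrt(2)*v + 35*sqrt(2)) + (-4*v + 7*sqrt(2) + 10)*(2*v^2 + v - 28))/(2*v^2 - 10*v - 7*sqrt(2)*v + 35*sqrt(2))^2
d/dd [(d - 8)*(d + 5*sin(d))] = d + (d - 8)*(5*cos(d) + 1) + 5*sin(d)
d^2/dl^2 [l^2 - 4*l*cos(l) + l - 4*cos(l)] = 4*l*cos(l) + 8*sin(l) + 4*cos(l) + 2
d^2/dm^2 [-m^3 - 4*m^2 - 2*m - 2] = -6*m - 8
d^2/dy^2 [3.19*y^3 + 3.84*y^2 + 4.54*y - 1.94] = 19.14*y + 7.68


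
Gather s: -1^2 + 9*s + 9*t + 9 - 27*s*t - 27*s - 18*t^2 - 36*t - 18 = s*(-27*t - 18) - 18*t^2 - 27*t - 10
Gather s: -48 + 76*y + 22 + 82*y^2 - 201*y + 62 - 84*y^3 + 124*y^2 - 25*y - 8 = -84*y^3 + 206*y^2 - 150*y + 28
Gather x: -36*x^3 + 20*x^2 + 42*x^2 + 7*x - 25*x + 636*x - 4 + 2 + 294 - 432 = -36*x^3 + 62*x^2 + 618*x - 140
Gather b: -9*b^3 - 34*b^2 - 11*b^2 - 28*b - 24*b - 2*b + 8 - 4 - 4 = -9*b^3 - 45*b^2 - 54*b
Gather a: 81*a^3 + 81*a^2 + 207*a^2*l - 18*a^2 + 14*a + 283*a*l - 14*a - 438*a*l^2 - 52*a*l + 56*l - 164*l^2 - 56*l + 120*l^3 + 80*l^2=81*a^3 + a^2*(207*l + 63) + a*(-438*l^2 + 231*l) + 120*l^3 - 84*l^2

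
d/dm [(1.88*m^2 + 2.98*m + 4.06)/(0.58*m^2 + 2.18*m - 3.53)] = (2.37*m^2 - 17.9824*m - 19.3702)/(0.3364*m^4 + 2.5288*m^3 + 0.657600000000001*m^2 - 15.3908*m + 12.4609)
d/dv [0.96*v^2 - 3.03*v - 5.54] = 1.92*v - 3.03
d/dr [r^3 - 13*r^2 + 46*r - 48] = 3*r^2 - 26*r + 46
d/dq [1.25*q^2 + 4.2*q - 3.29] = 2.5*q + 4.2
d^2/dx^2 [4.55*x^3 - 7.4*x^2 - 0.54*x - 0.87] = 27.3*x - 14.8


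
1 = 1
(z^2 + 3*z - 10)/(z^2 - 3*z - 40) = (z - 2)/(z - 8)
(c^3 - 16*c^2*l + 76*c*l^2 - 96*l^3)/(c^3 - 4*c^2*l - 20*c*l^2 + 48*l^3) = (c - 8*l)/(c + 4*l)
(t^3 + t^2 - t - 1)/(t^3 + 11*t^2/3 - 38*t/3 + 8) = 3*(t^2 + 2*t + 1)/(3*t^2 + 14*t - 24)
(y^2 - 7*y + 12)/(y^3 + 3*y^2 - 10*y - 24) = (y - 4)/(y^2 + 6*y + 8)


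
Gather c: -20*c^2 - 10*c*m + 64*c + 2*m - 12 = -20*c^2 + c*(64 - 10*m) + 2*m - 12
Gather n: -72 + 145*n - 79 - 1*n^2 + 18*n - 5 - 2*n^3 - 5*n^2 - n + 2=-2*n^3 - 6*n^2 + 162*n - 154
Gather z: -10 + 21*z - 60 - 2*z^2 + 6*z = -2*z^2 + 27*z - 70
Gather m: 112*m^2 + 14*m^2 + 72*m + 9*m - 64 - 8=126*m^2 + 81*m - 72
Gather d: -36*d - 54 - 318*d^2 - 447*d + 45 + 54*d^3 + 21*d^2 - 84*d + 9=54*d^3 - 297*d^2 - 567*d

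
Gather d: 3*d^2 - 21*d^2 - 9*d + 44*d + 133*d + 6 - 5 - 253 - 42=-18*d^2 + 168*d - 294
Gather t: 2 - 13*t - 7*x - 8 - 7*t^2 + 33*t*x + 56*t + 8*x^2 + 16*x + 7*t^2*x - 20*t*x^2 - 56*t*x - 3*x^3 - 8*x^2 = t^2*(7*x - 7) + t*(-20*x^2 - 23*x + 43) - 3*x^3 + 9*x - 6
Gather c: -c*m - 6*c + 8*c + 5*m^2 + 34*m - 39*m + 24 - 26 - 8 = c*(2 - m) + 5*m^2 - 5*m - 10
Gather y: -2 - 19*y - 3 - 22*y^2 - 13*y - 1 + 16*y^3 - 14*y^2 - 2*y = 16*y^3 - 36*y^2 - 34*y - 6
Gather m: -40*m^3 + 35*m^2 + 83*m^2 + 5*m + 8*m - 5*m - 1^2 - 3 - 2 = -40*m^3 + 118*m^2 + 8*m - 6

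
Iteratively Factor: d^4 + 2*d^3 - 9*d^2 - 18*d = (d)*(d^3 + 2*d^2 - 9*d - 18) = d*(d - 3)*(d^2 + 5*d + 6) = d*(d - 3)*(d + 2)*(d + 3)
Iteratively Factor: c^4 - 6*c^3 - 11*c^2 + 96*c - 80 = (c + 4)*(c^3 - 10*c^2 + 29*c - 20) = (c - 4)*(c + 4)*(c^2 - 6*c + 5) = (c - 4)*(c - 1)*(c + 4)*(c - 5)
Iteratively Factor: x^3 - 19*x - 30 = (x - 5)*(x^2 + 5*x + 6) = (x - 5)*(x + 2)*(x + 3)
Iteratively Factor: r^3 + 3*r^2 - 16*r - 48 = (r + 3)*(r^2 - 16) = (r - 4)*(r + 3)*(r + 4)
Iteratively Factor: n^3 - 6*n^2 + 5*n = (n)*(n^2 - 6*n + 5) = n*(n - 5)*(n - 1)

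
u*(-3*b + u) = -3*b*u + u^2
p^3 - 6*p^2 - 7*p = p*(p - 7)*(p + 1)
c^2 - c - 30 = (c - 6)*(c + 5)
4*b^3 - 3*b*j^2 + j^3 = (-2*b + j)^2*(b + j)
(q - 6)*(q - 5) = q^2 - 11*q + 30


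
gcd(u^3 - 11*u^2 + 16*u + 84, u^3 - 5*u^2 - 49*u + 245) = u - 7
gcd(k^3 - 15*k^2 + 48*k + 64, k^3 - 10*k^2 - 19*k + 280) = k - 8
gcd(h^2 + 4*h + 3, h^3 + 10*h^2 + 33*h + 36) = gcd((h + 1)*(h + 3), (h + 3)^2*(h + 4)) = h + 3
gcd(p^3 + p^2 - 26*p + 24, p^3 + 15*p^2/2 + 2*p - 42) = p + 6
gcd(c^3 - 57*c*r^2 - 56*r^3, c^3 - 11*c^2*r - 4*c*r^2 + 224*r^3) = -c + 8*r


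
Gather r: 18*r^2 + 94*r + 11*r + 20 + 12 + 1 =18*r^2 + 105*r + 33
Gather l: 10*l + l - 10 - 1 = 11*l - 11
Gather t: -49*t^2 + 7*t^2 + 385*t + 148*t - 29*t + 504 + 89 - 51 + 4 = -42*t^2 + 504*t + 546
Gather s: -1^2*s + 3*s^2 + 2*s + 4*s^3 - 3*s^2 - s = 4*s^3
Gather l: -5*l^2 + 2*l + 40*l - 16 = -5*l^2 + 42*l - 16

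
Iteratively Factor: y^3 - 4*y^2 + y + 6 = (y - 2)*(y^2 - 2*y - 3) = (y - 3)*(y - 2)*(y + 1)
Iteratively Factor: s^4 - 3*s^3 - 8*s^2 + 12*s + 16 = (s - 2)*(s^3 - s^2 - 10*s - 8) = (s - 2)*(s + 2)*(s^2 - 3*s - 4) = (s - 2)*(s + 1)*(s + 2)*(s - 4)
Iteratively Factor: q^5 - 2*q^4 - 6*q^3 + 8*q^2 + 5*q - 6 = (q + 2)*(q^4 - 4*q^3 + 2*q^2 + 4*q - 3) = (q - 1)*(q + 2)*(q^3 - 3*q^2 - q + 3) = (q - 3)*(q - 1)*(q + 2)*(q^2 - 1) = (q - 3)*(q - 1)*(q + 1)*(q + 2)*(q - 1)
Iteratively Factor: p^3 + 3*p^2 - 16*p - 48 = (p + 3)*(p^2 - 16) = (p + 3)*(p + 4)*(p - 4)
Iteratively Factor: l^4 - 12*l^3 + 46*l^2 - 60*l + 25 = (l - 1)*(l^3 - 11*l^2 + 35*l - 25) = (l - 5)*(l - 1)*(l^2 - 6*l + 5) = (l - 5)^2*(l - 1)*(l - 1)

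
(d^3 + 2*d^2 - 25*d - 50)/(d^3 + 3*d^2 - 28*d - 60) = (d + 5)/(d + 6)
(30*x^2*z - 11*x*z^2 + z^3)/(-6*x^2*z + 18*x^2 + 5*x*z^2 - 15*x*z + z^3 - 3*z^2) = z*(-30*x^2 + 11*x*z - z^2)/(6*x^2*z - 18*x^2 - 5*x*z^2 + 15*x*z - z^3 + 3*z^2)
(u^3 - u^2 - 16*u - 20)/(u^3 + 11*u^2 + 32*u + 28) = (u - 5)/(u + 7)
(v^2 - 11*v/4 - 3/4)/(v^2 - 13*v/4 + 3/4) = (4*v + 1)/(4*v - 1)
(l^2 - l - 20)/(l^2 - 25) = (l + 4)/(l + 5)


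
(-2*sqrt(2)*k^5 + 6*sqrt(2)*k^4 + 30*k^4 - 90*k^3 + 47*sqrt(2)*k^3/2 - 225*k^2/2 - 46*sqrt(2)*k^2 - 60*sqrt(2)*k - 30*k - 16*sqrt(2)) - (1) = -2*sqrt(2)*k^5 + 6*sqrt(2)*k^4 + 30*k^4 - 90*k^3 + 47*sqrt(2)*k^3/2 - 225*k^2/2 - 46*sqrt(2)*k^2 - 60*sqrt(2)*k - 30*k - 16*sqrt(2) - 1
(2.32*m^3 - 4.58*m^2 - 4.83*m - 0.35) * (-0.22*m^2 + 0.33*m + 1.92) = -0.5104*m^5 + 1.7732*m^4 + 4.0056*m^3 - 10.3105*m^2 - 9.3891*m - 0.672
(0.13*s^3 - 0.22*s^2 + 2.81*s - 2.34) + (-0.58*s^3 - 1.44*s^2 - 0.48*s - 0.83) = -0.45*s^3 - 1.66*s^2 + 2.33*s - 3.17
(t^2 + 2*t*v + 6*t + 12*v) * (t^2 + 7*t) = t^4 + 2*t^3*v + 13*t^3 + 26*t^2*v + 42*t^2 + 84*t*v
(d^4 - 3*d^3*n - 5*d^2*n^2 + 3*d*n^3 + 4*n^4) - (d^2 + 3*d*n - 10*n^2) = d^4 - 3*d^3*n - 5*d^2*n^2 - d^2 + 3*d*n^3 - 3*d*n + 4*n^4 + 10*n^2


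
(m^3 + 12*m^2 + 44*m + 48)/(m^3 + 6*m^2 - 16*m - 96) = (m + 2)/(m - 4)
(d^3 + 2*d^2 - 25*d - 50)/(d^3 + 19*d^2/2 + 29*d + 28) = 2*(d^2 - 25)/(2*d^2 + 15*d + 28)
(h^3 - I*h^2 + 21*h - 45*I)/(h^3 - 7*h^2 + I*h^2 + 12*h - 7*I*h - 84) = (h^2 + 2*I*h + 15)/(h^2 + h*(-7 + 4*I) - 28*I)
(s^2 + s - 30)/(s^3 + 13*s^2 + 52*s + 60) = (s - 5)/(s^2 + 7*s + 10)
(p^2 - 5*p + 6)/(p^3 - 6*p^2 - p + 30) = (p - 2)/(p^2 - 3*p - 10)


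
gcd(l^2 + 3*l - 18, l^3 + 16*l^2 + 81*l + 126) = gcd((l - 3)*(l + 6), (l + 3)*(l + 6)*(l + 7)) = l + 6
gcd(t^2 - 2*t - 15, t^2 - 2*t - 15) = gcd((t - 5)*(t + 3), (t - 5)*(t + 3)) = t^2 - 2*t - 15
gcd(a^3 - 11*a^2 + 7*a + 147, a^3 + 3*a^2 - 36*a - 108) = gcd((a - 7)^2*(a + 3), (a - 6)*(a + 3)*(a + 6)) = a + 3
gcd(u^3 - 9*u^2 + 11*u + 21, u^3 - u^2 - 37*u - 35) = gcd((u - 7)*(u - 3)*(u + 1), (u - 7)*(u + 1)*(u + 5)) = u^2 - 6*u - 7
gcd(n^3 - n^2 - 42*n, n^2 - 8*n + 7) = n - 7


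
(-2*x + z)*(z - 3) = -2*x*z + 6*x + z^2 - 3*z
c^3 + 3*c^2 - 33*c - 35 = (c - 5)*(c + 1)*(c + 7)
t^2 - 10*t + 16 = (t - 8)*(t - 2)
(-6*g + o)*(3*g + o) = -18*g^2 - 3*g*o + o^2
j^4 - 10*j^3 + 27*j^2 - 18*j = j*(j - 6)*(j - 3)*(j - 1)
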